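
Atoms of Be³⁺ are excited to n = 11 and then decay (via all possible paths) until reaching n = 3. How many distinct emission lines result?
36

The electron can occupy levels n = 3, 4, ..., 11 during de-excitation — that is m = 11 - 3 + 1 = 9 distinct levels.

The number of distinct spectral lines equals the number of ways to choose 2 of these m levels (each pair gives one possible emission transition):

Number of lines = m(m-1)/2 = 9×8/2 = 36

These correspond to all possible transitions between the 9 levels:
11 → 10, 11 → 9, 11 → 8, 11 → 7, 11 → 6, 11 → 5, 11 → 4, 11 → 3...

Each transition produces a photon with a unique energy (and thus wavelength). This count does not depend on Z.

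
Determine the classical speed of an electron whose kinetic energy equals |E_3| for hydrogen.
7.29e+05 m/s (or 0.243246% of c)

The binding energy at n = 3 for hydrogen is:
E_3 = -13.6057/3² = -1.51174444 eV
|E_3| = 1.51174444 eV

Convert to Joules:
KE = 1.51174444 eV × (1.602177 × 10⁻¹⁹ J/eV) = 2.4221e-19 J

Using KE = ½mv²:
v = √(2·KE/m_e)
v = √(2 × 2.4221e-19 J / 9.10938 × 10⁻³¹ kg)
v = 7.29e+05 m/s

This is approximately 0.243246% the speed of light.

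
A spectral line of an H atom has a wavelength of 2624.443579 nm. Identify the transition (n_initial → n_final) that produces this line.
n = 6 → n = 4

First, find the photon energy from the wavelength (hc = 1239.84 eV·nm):
E = hc/λ = 1239.84 eV·nm / 2624.443579 nm = 0.47242014 eV

The energy levels of hydrogen satisfy E_n = -13.6057 / n² eV, so an emission n_i → n_f releases
ΔE = 13.6057 × (1/n_f² − 1/n_i²) eV.

Setting ΔE equal to the photon energy:
1/n_f² − 1/n_i² = 0.47242014 / 13.6057 = 0.034722222

Since 1/n_i² must be positive, we need 1/n_f² > 0.034722222, i.e. n_f ≤ 5. For each allowed n_f, solve n_i = (1/n_f² − 0.034722222)^(−1/2) and check whether it is a whole number:
  n_f = 1: 1/n_i² = 1.000000000 − 0.034722222 = 0.965277778 → n_i = 1.018  (not an integer) ✗
  n_f = 2: 1/n_i² = 0.250000000 − 0.034722222 = 0.215277778 → n_i = 2.155  (not an integer) ✗
  n_f = 3: 1/n_i² = 0.111111111 − 0.034722222 = 0.076388889 → n_i = 3.618  (not an integer) ✗
  n_f = 4: 1/n_i² = 0.062500000 − 0.034722222 = 0.027777778 → n_i = 6.000  → integer, n_i = 6 ✓
  n_f = 5: 1/n_i² = 0.040000000 − 0.034722222 = 0.005277778 → n_i = 13.765  (not an integer) ✗

Only n_f = 4 gives an integer upper level, n_i = 6.

The transition is from n = 6 to n = 4 (emission).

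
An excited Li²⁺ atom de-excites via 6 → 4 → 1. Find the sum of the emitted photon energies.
119.05 eV

The energy levels of Li²⁺ are E_n = -13.6057 × 3² / n² eV.

First transition (6 → 4):
ΔE₁ = |E_4 - E_6|
ΔE₁ = |-7.65320625 - (-3.40142500)| = 4.25178 eV

Second transition (4 → 1):
ΔE₂ = |E_1 - E_4|
ΔE₂ = |-122.45130000 - (-7.65320625)| = 114.79809 eV

Total energy released:
E_total = ΔE₁ + ΔE₂ = 4.25178 + 114.79809 = 119.05 eV

Note: This equals the direct transition 6 → 1: 119.05 eV ✓
Energy is conserved regardless of the path taken.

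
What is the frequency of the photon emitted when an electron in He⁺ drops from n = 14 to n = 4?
7.553e+14 Hz

First, find the transition energy:
E_14 = -13.6057 × 2² / 14² = -0.277667 eV
E_4 = -13.6057 × 2² / 4² = -3.401425 eV
|ΔE| = |E_4 - E_14| = 3.123758 eV

Convert to Joules: E = 3.123758 eV × (1.602177 × 10⁻¹⁹ J/eV) = 5.00481e-19 J

Using E = hf:
f = E/h = 5.00481e-19 J / (6.62607 × 10⁻³⁴ J·s)
f = 7.553e+14 Hz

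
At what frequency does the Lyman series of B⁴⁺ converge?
8.22e+16 Hz

The series limit corresponds to the transition from n = ∞ to n = 1.
This is the highest energy (shortest wavelength) transition in the Lyman series.

E_∞ = 0 eV
E_1 = -13.6057 × 5² / 1² = -340.1425000 eV

Energy at series limit:
ΔE = E_∞ - E_1 = 0 - (-340.1425000) = 340.1425000 eV
E = 340.1425000 eV × (1.602177 × 10⁻¹⁹ J/eV) = 5.4497e-17 J
f = E/h = 5.4497e-17 J / (6.62607 × 10⁻³⁴ J·s) = 8.22e+16 Hz

This energy equals the ionization energy from the n = 1 state of B⁴⁺.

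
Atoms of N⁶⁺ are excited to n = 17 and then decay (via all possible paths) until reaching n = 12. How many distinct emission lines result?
15

The electron can occupy levels n = 12, 13, ..., 17 during de-excitation — that is m = 17 - 12 + 1 = 6 distinct levels.

The number of distinct spectral lines equals the number of ways to choose 2 of these m levels (each pair gives one possible emission transition):

Number of lines = m(m-1)/2 = 6×5/2 = 15

These correspond to all possible transitions between the 6 levels:
17 → 16, 17 → 15, 17 → 14, 17 → 13, 17 → 12, 16 → 15, 16 → 14, 16 → 13...

Each transition produces a photon with a unique energy (and thus wavelength). This count does not depend on Z.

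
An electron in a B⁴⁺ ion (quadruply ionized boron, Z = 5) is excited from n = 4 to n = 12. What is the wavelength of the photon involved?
65.61109 nm

First, find the transition energy using E_n = -13.6057 Z² / n² eV:
E_4 = -13.6057 × 5² / 4² = -21.2589063 eV
E_12 = -13.6057 × 5² / 12² = -2.3621007 eV

Photon energy: |ΔE| = |E_12 - E_4| = 18.8968056 eV

Convert to wavelength using E = hc/λ with hc = 1239.84 eV·nm:
λ = hc/E = 1239.84 eV·nm / 18.8968056 eV
λ = 65.61109 nm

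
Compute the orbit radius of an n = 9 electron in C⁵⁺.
0.714389 nm (or 7.143892 Å)

The Bohr radius formula is:
r_n = n² a₀ / Z

where a₀ = 0.052917721 nm is the Bohr radius.

For C⁵⁺ (Z = 6) at n = 9:
r_9 = 9² × 0.052917721 nm / 6
r_9 = 81 × 0.052917721 nm / 6
r_9 = 4.2863354 nm / 6
r_9 = 0.714389 nm

The electron orbits at approximately 0.714389 nm from the nucleus.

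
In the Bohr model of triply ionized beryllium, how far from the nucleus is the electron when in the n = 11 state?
1.6008 nm (or 16.0076 Å)

The Bohr radius formula is:
r_n = n² a₀ / Z

where a₀ = 0.0529177 nm is the Bohr radius.

For Be³⁺ (Z = 4) at n = 11:
r_11 = 11² × 0.0529177 nm / 4
r_11 = 121 × 0.0529177 nm / 4
r_11 = 6.40304 nm / 4
r_11 = 1.6008 nm

The electron orbits at approximately 1.6008 nm from the nucleus.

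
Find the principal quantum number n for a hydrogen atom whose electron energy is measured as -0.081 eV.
n = 13

The exact energy levels follow E_n = -13.6057 eV / n².

The measured value (-0.081 eV) is reported to only 2 significant figures, so we must test candidate n values and see which one matches to that precision.

Candidate energies:
  n = 11:  E = -13.6057/11² = -0.112444 eV
  n = 12:  E = -13.6057/12² = -0.094484 eV
  n = 13:  E = -13.6057/13² = -0.080507 eV  ← matches
  n = 14:  E = -13.6057/14² = -0.069417 eV
  n = 15:  E = -13.6057/15² = -0.060470 eV

Checking against the measurement of -0.081 eV (2 sig figs), only n = 13 agrees:
E_13 = -0.080507 eV, which rounds to -0.081 eV ✓

Therefore n = 13.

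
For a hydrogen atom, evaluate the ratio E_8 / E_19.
5.640625

Using E_n = -13.6057 Z² / n² eV with Z = 1:

E_8 = -13.6057 / 8² = -13.6057 / 64 = -0.2125890625 eV
E_19 = -13.6057 / 19² = -13.6057 / 361 = -0.0376889197 eV

The ratio is:
E_8/E_19 = (-0.2125890625) / (-0.0376889197)
E_8/E_19 = (-13.6057/64) / (-13.6057/361)
E_8/E_19 = 361/64
E_8/E_19 = 5.640625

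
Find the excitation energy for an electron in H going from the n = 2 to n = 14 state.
3.33201 eV

The energy levels of a hydrogen-like atom are E_n = -13.6057 eV / n².

Energy at n = 2: E_2 = -13.6057 / 2² = -3.40142500 eV
Energy at n = 14: E_14 = -13.6057 / 14² = -0.06941684 eV

The excitation energy is the difference:
ΔE = E_14 - E_2
ΔE = -0.06941684 - (-3.40142500)
ΔE = 3.33201 eV

Since this is positive, energy must be absorbed (photon absorption).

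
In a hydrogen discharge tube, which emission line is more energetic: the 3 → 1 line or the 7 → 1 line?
7 → 1

Calculate the energy for each transition:

Transition 3 → 1:
ΔE₁ = |E_1 - E_3| = |-13.6057/1² - (-13.6057/3²)|
ΔE₁ = |-13.605700000 - (-1.511744444)| = 12.093956 eV

Transition 7 → 1:
ΔE₂ = |E_1 - E_7| = |-13.6057/1² - (-13.6057/7²)|
ΔE₂ = |-13.605700000 - (-0.277667347)| = 13.328033 eV

Since 13.328033 eV > 12.093956 eV, the transition 7 → 1 emits the more energetic photon.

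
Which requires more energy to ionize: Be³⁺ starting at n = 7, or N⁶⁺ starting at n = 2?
N⁶⁺ at n = 2 (E = -166.66983 eV)

Using E_n = -13.6057 Z² / n² eV:

Be³⁺ (Z = 4) at n = 7:
E = -13.6057 × 4² / 7² = -13.6057 × 16 / 49 = -4.44267755 eV

N⁶⁺ (Z = 7) at n = 2:
E = -13.6057 × 7² / 2² = -13.6057 × 49 / 4 = -166.66982500 eV

Since -166.66982500 eV < -4.44267755 eV,
N⁶⁺ at n = 2 is more tightly bound (requires more energy to ionize).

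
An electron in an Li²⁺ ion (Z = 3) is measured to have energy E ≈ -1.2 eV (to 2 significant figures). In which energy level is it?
n = 10

The exact energy levels follow E_n = -13.6057 Z² / n² eV with Z = 3.

The measured value (-1.2 eV) is reported to only 2 significant figures, so we must test candidate n values and see which one matches to that precision.

Candidate energies:
  n = 8:  E = -13.6057 × 3² / 8² = -1.913302 eV
  n = 9:  E = -13.6057 × 3² / 9² = -1.511744 eV
  n = 10:  E = -13.6057 × 3² / 10² = -1.224513 eV  ← matches
  n = 11:  E = -13.6057 × 3² / 11² = -1.011994 eV
  n = 12:  E = -13.6057 × 3² / 12² = -0.850356 eV

Checking against the measurement of -1.2 eV (2 sig figs), only n = 10 agrees:
E_10 = -1.224513 eV, which rounds to -1.2 eV ✓

Therefore n = 10.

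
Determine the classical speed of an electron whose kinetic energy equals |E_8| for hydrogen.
2.735e+05 m/s (or 0.091% of c)

The binding energy at n = 8 for hydrogen is:
E_8 = -13.6057/8² = -0.2125891 eV
|E_8| = 0.2125891 eV

Convert to Joules:
KE = 0.2125891 eV × (1.602177 × 10⁻¹⁹ J/eV) = 3.40605e-20 J

Using KE = ½mv²:
v = √(2·KE/m_e)
v = √(2 × 3.40605e-20 J / 9.10938 × 10⁻³¹ kg)
v = 2.735e+05 m/s

This is approximately 0.091% the speed of light.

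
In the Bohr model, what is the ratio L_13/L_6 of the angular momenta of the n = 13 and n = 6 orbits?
2.166667

In the Bohr model, L_n = nℏ, so the ratio is purely the ratio of quantum numbers:

L_13/L_6 = 13ℏ / 6ℏ = 13/6 = 2.166667

The angular momentum scales linearly with n.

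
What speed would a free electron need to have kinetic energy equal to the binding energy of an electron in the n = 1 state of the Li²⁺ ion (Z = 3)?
6.56e+06 m/s (or 2.18921% of c)

The binding energy at n = 1 for Li²⁺ is:
E_1 = -13.6057 × 3²/1² = -122.4513000 eV
|E_1| = 122.4513000 eV

Convert to Joules:
KE = 122.4513000 eV × (1.602177 × 10⁻¹⁹ J/eV) = 1.9619e-17 J

Using KE = ½mv²:
v = √(2·KE/m_e)
v = √(2 × 1.9619e-17 J / 9.10938 × 10⁻³¹ kg)
v = 6.56e+06 m/s

This is approximately 2.18921% the speed of light.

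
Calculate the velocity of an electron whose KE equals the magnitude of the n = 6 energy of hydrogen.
3.646e+05 m/s (or 0.12% of c)

The binding energy at n = 6 for hydrogen is:
E_6 = -13.6057/6² = -0.3779361 eV
|E_6| = 0.3779361 eV

Convert to Joules:
KE = 0.3779361 eV × (1.602177 × 10⁻¹⁹ J/eV) = 6.05521e-20 J

Using KE = ½mv²:
v = √(2·KE/m_e)
v = √(2 × 6.05521e-20 J / 9.10938 × 10⁻³¹ kg)
v = 3.646e+05 m/s

This is approximately 0.12% the speed of light.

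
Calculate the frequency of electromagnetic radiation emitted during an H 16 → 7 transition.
5.4289e+13 Hz

First, find the transition energy:
E_16 = -13.6057 / 16² = -0.05314727 eV
E_7 = -13.6057 / 7² = -0.27766735 eV
|ΔE| = |E_7 - E_16| = 0.22452008 eV

Convert to Joules: E = 0.22452008 eV × (1.602177 × 10⁻¹⁹ J/eV) = 3.597209e-20 J

Using E = hf:
f = E/h = 3.597209e-20 J / (6.62607 × 10⁻³⁴ J·s)
f = 5.4289e+13 Hz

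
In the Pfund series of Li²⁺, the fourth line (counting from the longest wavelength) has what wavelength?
366.133 nm

The lines of a series are numbered from the longest wavelength (smallest ΔE) outward; the fourth line is the transition from n = n_f + 4 to n_f.
The Pfund series has all transitions ending at n_f = 5.

For Li²⁺ (Z = 3), the fourth line (δ-line) is the jump from n = 9 to n = 5:
E_9 = -13.6057 × 3² / 9² = -1.5117444 eV
E_5 = -13.6057 × 3² / 5² = -4.8980520 eV
ΔE = E_9 - E_5 = 3.3863076 eV

λ = hc/E = 1239.84 eV·nm / 3.3863076 eV
λ = 366.133 nm

This is the δ-line of the Pfund series in Li²⁺.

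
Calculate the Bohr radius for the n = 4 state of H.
0.846684 nm (or 8.466835 Å)

The Bohr radius formula is:
r_n = n² a₀ / Z

where a₀ = 0.052917721 nm is the Bohr radius.

For H (Z = 1) at n = 4:
r_4 = 4² × 0.052917721 nm / 1
r_4 = 16 × 0.052917721 nm / 1
r_4 = 0.8466835 nm / 1
r_4 = 0.846684 nm

The electron orbits at approximately 0.846684 nm from the nucleus.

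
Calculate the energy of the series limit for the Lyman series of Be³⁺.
217.691 eV

The series limit corresponds to the transition from n = ∞ to n = 1.
This is the highest energy (shortest wavelength) transition in the Lyman series.

E_∞ = 0 eV
E_1 = -13.6057 × 4² / 1² = -217.691 eV

Energy at series limit:
ΔE = E_∞ - E_1 = 0 - (-217.691) = 217.691 eV

This energy equals the ionization energy from the n = 1 state of Be³⁺.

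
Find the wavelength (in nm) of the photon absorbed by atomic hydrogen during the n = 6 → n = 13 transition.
4168.524 nm

First, find the transition energy using E_n = -13.6057 / n² eV:
E_6 = -13.6057 / 6² = -0.377936111 eV
E_13 = -13.6057 / 13² = -0.080507101 eV

Photon energy: |ΔE| = |E_13 - E_6| = 0.297429010 eV

Convert to wavelength using E = hc/λ with hc = 1239.84 eV·nm:
λ = hc/E = 1239.84 eV·nm / 0.297429010 eV
λ = 4168.524 nm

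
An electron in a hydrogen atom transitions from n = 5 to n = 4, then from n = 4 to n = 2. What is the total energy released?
2.86 eV

The energy levels of hydrogen are E_n = -13.6057 / n² eV.

First transition (5 → 4):
ΔE₁ = |E_4 - E_5|
ΔE₁ = |-0.85035625 - (-0.54422800)| = 0.30613 eV

Second transition (4 → 2):
ΔE₂ = |E_2 - E_4|
ΔE₂ = |-3.40142500 - (-0.85035625)| = 2.55107 eV

Total energy released:
E_total = ΔE₁ + ΔE₂ = 0.30613 + 2.55107 = 2.86 eV

Note: This equals the direct transition 5 → 2: 2.86 eV ✓
Energy is conserved regardless of the path taken.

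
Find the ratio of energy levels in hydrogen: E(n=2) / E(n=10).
25.000

Using E_n = -13.6057 Z² / n² eV with Z = 1:

E_2 = -13.6057 / 2² = -13.6057 / 4 = -3.401425000 eV
E_10 = -13.6057 / 10² = -13.6057 / 100 = -0.136057000 eV

The ratio is:
E_2/E_10 = (-3.401425000) / (-0.136057000)
E_2/E_10 = (-13.6057/4) / (-13.6057/100)
E_2/E_10 = 100/4
E_2/E_10 = 25.000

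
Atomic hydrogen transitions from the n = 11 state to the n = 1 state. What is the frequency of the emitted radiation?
3.26e+15 Hz

First, find the transition energy:
E_11 = -13.6057 / 11² = -0.1124438 eV
E_1 = -13.6057 / 1² = -13.6057000 eV
|ΔE| = |E_1 - E_11| = 13.4932562 eV

Convert to Joules: E = 13.4932562 eV × (1.602177 × 10⁻¹⁹ J/eV) = 2.1619e-18 J

Using E = hf:
f = E/h = 2.1619e-18 J / (6.62607 × 10⁻³⁴ J·s)
f = 3.26e+15 Hz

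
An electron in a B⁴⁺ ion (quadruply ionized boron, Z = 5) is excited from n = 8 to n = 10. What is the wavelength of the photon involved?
648.011 nm

First, find the transition energy using E_n = -13.6057 Z² / n² eV:
E_8 = -13.6057 × 5² / 8² = -5.3147266 eV
E_10 = -13.6057 × 5² / 10² = -3.4014250 eV

Photon energy: |ΔE| = |E_10 - E_8| = 1.9133016 eV

Convert to wavelength using E = hc/λ with hc = 1239.84 eV·nm:
λ = hc/E = 1239.84 eV·nm / 1.9133016 eV
λ = 648.011 nm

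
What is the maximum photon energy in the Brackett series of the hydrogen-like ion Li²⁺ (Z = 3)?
7.65 eV

The series limit corresponds to the transition from n = ∞ to n = 4.
This is the highest energy (shortest wavelength) transition in the Brackett series.

E_∞ = 0 eV
E_4 = -13.6057 × 3² / 4² = -7.65 eV

Energy at series limit:
ΔE = E_∞ - E_4 = 0 - (-7.65) = 7.65 eV

This energy equals the ionization energy from the n = 4 state of Li²⁺.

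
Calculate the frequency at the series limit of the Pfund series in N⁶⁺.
6.45e+15 Hz

The series limit corresponds to the transition from n = ∞ to n = 5.
This is the highest energy (shortest wavelength) transition in the Pfund series.

E_∞ = 0 eV
E_5 = -13.6057 × 7² / 5² = -26.66717200 eV

Energy at series limit:
ΔE = E_∞ - E_5 = 0 - (-26.66717200) = 26.66717200 eV
E = 26.66717200 eV × (1.602177 × 10⁻¹⁹ J/eV) = 4.2726e-18 J
f = E/h = 4.2726e-18 J / (6.62607 × 10⁻³⁴ J·s) = 6.45e+15 Hz

This energy equals the ionization energy from the n = 5 state of N⁶⁺.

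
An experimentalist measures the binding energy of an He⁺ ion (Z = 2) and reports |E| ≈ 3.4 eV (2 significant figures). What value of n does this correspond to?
n = 4

The exact energy levels follow E_n = -13.6057 Z² / n² eV with Z = 2.

The measured value (-3.4 eV) is reported to only 2 significant figures, so we must test candidate n values and see which one matches to that precision.

Candidate energies:
  n = 2:  E = -13.6057 × 2² / 2² = -13.60570 eV
  n = 3:  E = -13.6057 × 2² / 3² = -6.04698 eV
  n = 4:  E = -13.6057 × 2² / 4² = -3.40143 eV  ← matches
  n = 5:  E = -13.6057 × 2² / 5² = -2.17691 eV
  n = 6:  E = -13.6057 × 2² / 6² = -1.51174 eV

Checking against the measurement of -3.4 eV (2 sig figs), only n = 4 agrees:
E_4 = -3.40143 eV, which rounds to -3.4 eV ✓

Therefore n = 4.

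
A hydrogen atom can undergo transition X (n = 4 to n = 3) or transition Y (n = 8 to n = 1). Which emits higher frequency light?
8 → 1

Calculate the energy for each transition:

Transition 4 → 3:
ΔE₁ = |E_3 - E_4| = |-13.6057/3² - (-13.6057/4²)|
ΔE₁ = |-1.51174444444 - (-0.85035625000)| = 0.66138819 eV

Transition 8 → 1:
ΔE₂ = |E_1 - E_8| = |-13.6057/1² - (-13.6057/8²)|
ΔE₂ = |-13.60570000000 - (-0.21258906250)| = 13.39311094 eV

Since 13.39311094 eV > 0.66138819 eV, the transition 8 → 1 emits the more energetic photon.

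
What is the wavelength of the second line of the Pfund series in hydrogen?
4651.249 nm

The lines of a series are numbered from the longest wavelength (smallest ΔE) outward; the second line is the transition from n = n_f + 2 to n_f.
The Pfund series has all transitions ending at n_f = 5.

For H, the second line (β-line) is the jump from n = 7 to n = 5:
E_7 = -13.6057 / 7² = -0.277667347 eV
E_5 = -13.6057 / 5² = -0.544228000 eV
ΔE = E_7 - E_5 = 0.266560653 eV

λ = hc/E = 1239.84 eV·nm / 0.266560653 eV
λ = 4651.249 nm

This is the β-line of the Pfund series in H.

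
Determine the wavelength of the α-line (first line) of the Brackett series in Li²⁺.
450.00747 nm

The longest wavelength corresponds to the smallest energy transition in the series.
The Brackett series has all transitions ending at n_f = 4.

For Li²⁺ (Z = 3), the first line (α-line) is the jump from n = 5 to n = 4:
E_5 = -13.6057 × 3² / 5² = -4.898052000 eV
E_4 = -13.6057 × 3² / 4² = -7.653206250 eV
ΔE = E_5 - E_4 = 2.755154250 eV

λ = hc/E = 1239.84 eV·nm / 2.755154250 eV
λ = 450.00747 nm

This is the α-line of the Brackett series in Li²⁺.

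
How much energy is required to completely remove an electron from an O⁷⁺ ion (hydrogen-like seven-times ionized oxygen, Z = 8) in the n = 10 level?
8.708 eV

The ionization energy is the energy needed to remove the electron completely (n → ∞).

For a hydrogen-like ion with Z = 8, E_n = -13.6057 Z² / n² eV.

At n = 10: E_10 = -13.6057 × 8² / 10² = -8.707648 eV
At n = ∞: E_∞ = 0 eV

Ionization energy = E_∞ - E_10 = 0 - (-8.707648) = 8.707648 eV
Ionization energy ≈ 8.708 eV

This is also called the binding energy of the electron in state n = 10.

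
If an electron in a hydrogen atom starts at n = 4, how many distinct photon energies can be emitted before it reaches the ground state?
6

The electron can occupy levels n = 1, 2, ..., 4 during de-excitation — that is m = 4 - 1 + 1 = 4 distinct levels.

The number of distinct spectral lines equals the number of ways to choose 2 of these m levels (each pair gives one possible emission transition):

Number of lines = m(m-1)/2 = 4×3/2 = 6

These correspond to all possible transitions between the 4 levels:
4 → 3, 4 → 2, 4 → 1, 3 → 2, 3 → 1, 2 → 1

Each transition produces a photon with a unique energy (and thus wavelength). This count does not depend on Z.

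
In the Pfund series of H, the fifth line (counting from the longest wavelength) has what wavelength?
3037.5504 nm

The lines of a series are numbered from the longest wavelength (smallest ΔE) outward; the fifth line is the transition from n = n_f + 5 to n_f.
The Pfund series has all transitions ending at n_f = 5.

For H, the fifth line (ε-line) is the jump from n = 10 to n = 5:
E_10 = -13.6057 / 10² = -0.1360570000 eV
E_5 = -13.6057 / 5² = -0.5442280000 eV
ΔE = E_10 - E_5 = 0.4081710000 eV

λ = hc/E = 1239.84 eV·nm / 0.4081710000 eV
λ = 3037.5504 nm

This is the ε-line of the Pfund series in H.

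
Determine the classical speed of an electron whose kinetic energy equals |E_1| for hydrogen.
2.19e+06 m/s (or 0.7297% of c)

The binding energy at n = 1 for hydrogen is:
E_1 = -13.6057/1² = -13.605700 eV
|E_1| = 13.605700 eV

Convert to Joules:
KE = 13.605700 eV × (1.602177 × 10⁻¹⁹ J/eV) = 2.1799e-18 J

Using KE = ½mv²:
v = √(2·KE/m_e)
v = √(2 × 2.1799e-18 J / 9.10938 × 10⁻³¹ kg)
v = 2.19e+06 m/s

This is approximately 0.7297% the speed of light.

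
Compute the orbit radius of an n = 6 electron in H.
1.9050 nm (or 19.0504 Å)

The Bohr radius formula is:
r_n = n² a₀ / Z

where a₀ = 0.0529177 nm is the Bohr radius.

For H (Z = 1) at n = 6:
r_6 = 6² × 0.0529177 nm / 1
r_6 = 36 × 0.0529177 nm / 1
r_6 = 1.90504 nm / 1
r_6 = 1.9050 nm

The electron orbits at approximately 1.9050 nm from the nucleus.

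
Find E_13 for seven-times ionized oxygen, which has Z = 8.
-5.15 eV

For hydrogen-like ions, the energy levels scale with Z²:
E_n = -13.6057 Z² / n² eV

For O⁷⁺ (Z = 8) at n = 13:
E_13 = -13.6057 × 8² / 13²
E_13 = -13.6057 × 64 / 169
E_13 = -870.7648 / 169
E_13 = -5.15 eV

The energy is 64 times more negative than hydrogen at the same n due to the stronger nuclear charge.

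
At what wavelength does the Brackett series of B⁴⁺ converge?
58.32 nm

The series limit corresponds to the transition from n = ∞ to n = 4.
This is the highest energy (shortest wavelength) transition in the Brackett series.

E_∞ = 0 eV
E_4 = -13.6057 × 5² / 4² = -21.2589 eV

Energy at series limit:
ΔE = E_∞ - E_4 = 0 - (-21.2589) = 21.2589 eV
λ = hc/E = 1239.84 eV·nm / 21.2589 eV = 58.32 nm

This energy equals the ionization energy from the n = 4 state of B⁴⁺.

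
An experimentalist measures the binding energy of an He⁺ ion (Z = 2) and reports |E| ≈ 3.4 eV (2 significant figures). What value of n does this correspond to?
n = 4

The exact energy levels follow E_n = -13.6057 Z² / n² eV with Z = 2.

The measured value (-3.4 eV) is reported to only 2 significant figures, so we must test candidate n values and see which one matches to that precision.

Candidate energies:
  n = 2:  E = -13.6057 × 2² / 2² = -13.605700 eV
  n = 3:  E = -13.6057 × 2² / 3² = -6.046978 eV
  n = 4:  E = -13.6057 × 2² / 4² = -3.401425 eV  ← matches
  n = 5:  E = -13.6057 × 2² / 5² = -2.176912 eV
  n = 6:  E = -13.6057 × 2² / 6² = -1.511744 eV

Checking against the measurement of -3.4 eV (2 sig figs), only n = 4 agrees:
E_4 = -3.401425 eV, which rounds to -3.4 eV ✓

Therefore n = 4.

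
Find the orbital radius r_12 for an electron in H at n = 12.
7.62015 nm (or 76.20152 Å)

The Bohr radius formula is:
r_n = n² a₀ / Z

where a₀ = 0.05291772 nm is the Bohr radius.

For H (Z = 1) at n = 12:
r_12 = 12² × 0.05291772 nm / 1
r_12 = 144 × 0.05291772 nm / 1
r_12 = 7.620152 nm / 1
r_12 = 7.62015 nm

The electron orbits at approximately 7.62015 nm from the nucleus.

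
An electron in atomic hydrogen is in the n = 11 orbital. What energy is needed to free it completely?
0.11244 eV

The ionization energy is the energy needed to remove the electron completely (n → ∞).

For hydrogen, E_n = -13.6057 eV / n².

At n = 11: E_11 = -13.6057 / 11² = -0.11244380 eV
At n = ∞: E_∞ = 0 eV

Ionization energy = E_∞ - E_11 = 0 - (-0.11244380) = 0.11244380 eV
Ionization energy ≈ 0.11244 eV

This is also called the binding energy of the electron in state n = 11.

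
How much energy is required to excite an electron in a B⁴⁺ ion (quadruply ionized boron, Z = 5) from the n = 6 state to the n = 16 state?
8.11972 eV

The energy levels of a hydrogen-like atom are E_n = -13.6057 Z² eV / n².

Energy at n = 6: E_6 = -13.6057 × 5² / 6² = -9.44840278 eV
Energy at n = 16: E_16 = -13.6057 × 5² / 16² = -1.32868164 eV

The excitation energy is the difference:
ΔE = E_16 - E_6
ΔE = -1.32868164 - (-9.44840278)
ΔE = 8.11972 eV

Since this is positive, energy must be absorbed (photon absorption).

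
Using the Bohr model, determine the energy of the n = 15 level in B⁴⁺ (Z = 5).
-1.512 eV

For hydrogen-like ions, the energy levels scale with Z²:
E_n = -13.6057 Z² / n² eV

For B⁴⁺ (Z = 5) at n = 15:
E_15 = -13.6057 × 5² / 15²
E_15 = -13.6057 × 25 / 225
E_15 = -340.1425 / 225
E_15 = -1.512 eV

The energy is 25 times more negative than hydrogen at the same n due to the stronger nuclear charge.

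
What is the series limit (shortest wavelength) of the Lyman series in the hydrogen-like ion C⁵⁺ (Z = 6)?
2.5313 nm

The series limit corresponds to the transition from n = ∞ to n = 1.
This is the highest energy (shortest wavelength) transition in the Lyman series.

E_∞ = 0 eV
E_1 = -13.6057 × 6² / 1² = -489.805200 eV

Energy at series limit:
ΔE = E_∞ - E_1 = 0 - (-489.805200) = 489.805200 eV
λ = hc/E = 1239.84 eV·nm / 489.805200 eV = 2.5313 nm

This energy equals the ionization energy from the n = 1 state of C⁵⁺.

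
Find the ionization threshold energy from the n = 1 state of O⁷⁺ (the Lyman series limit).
870.765 eV

The series limit corresponds to the transition from n = ∞ to n = 1.
This is the highest energy (shortest wavelength) transition in the Lyman series.

E_∞ = 0 eV
E_1 = -13.6057 × 8² / 1² = -870.765 eV

Energy at series limit:
ΔE = E_∞ - E_1 = 0 - (-870.765) = 870.765 eV

This energy equals the ionization energy from the n = 1 state of O⁷⁺.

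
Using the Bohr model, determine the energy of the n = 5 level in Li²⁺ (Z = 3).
-4.90 eV

For hydrogen-like ions, the energy levels scale with Z²:
E_n = -13.6057 Z² / n² eV

For Li²⁺ (Z = 3) at n = 5:
E_5 = -13.6057 × 3² / 5²
E_5 = -13.6057 × 9 / 25
E_5 = -122.4513 / 25
E_5 = -4.90 eV

The energy is 9 times more negative than hydrogen at the same n due to the stronger nuclear charge.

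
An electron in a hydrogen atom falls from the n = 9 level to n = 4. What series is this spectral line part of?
Brackett series

The spectral series in hydrogen are named based on the final (lower) energy level:
- Lyman series: n_final = 1 (ultraviolet)
- Balmer series: n_final = 2 (visible/near-UV)
- Paschen series: n_final = 3 (infrared)
- Brackett series: n_final = 4 (infrared)
- Pfund series: n_final = 5 (far infrared)

Since this transition ends at n = 4, it belongs to the Brackett series.

For reference, this 9 → 4 line has photon energy
ΔE = 13.6057 eV × (1/4² - 1/9²) = 0.68238464506 eV,
corresponding to wavelength λ = hc/ΔE = 1239.84 eV·nm / 0.68238464506 eV = 1816.92248 nm in the infrared region.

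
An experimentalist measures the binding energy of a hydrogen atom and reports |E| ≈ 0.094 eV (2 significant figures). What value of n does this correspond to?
n = 12

The exact energy levels follow E_n = -13.6057 eV / n².

The measured value (-0.094 eV) is reported to only 2 significant figures, so we must test candidate n values and see which one matches to that precision.

Candidate energies:
  n = 10:  E = -13.6057/10² = -0.13606 eV
  n = 11:  E = -13.6057/11² = -0.11244 eV
  n = 12:  E = -13.6057/12² = -0.09448 eV  ← matches
  n = 13:  E = -13.6057/13² = -0.08051 eV
  n = 14:  E = -13.6057/14² = -0.06942 eV

Checking against the measurement of -0.094 eV (2 sig figs), only n = 12 agrees:
E_12 = -0.09448 eV, which rounds to -0.094 eV ✓

Therefore n = 12.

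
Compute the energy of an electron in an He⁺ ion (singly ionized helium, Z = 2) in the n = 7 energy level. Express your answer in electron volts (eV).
-1.110669 eV

The energy levels of a hydrogen-like atom are given by:
E_n = -13.6057 Z² / n² eV  (with Z = 2 for He⁺)

For n = 7:
E_7 = -13.6057 × 2² / 7²
E_7 = -13.6057 × 4 / 49
E_7 = -1.110669 eV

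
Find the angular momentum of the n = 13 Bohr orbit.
1.371e-33 J·s (or 13ℏ)

In the Bohr model, angular momentum is quantized:
L = nℏ

where ℏ = h/(2π) = 1.05457e-34 J·s

For n = 13:
L = 13 × 1.05457e-34 J·s
L = 1.371e-33 J·s

This can also be written as L = 13ℏ.
The angular momentum is an integer multiple of the reduced Planck constant.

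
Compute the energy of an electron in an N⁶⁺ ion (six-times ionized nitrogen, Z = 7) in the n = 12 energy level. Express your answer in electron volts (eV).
-4.6297 eV

The energy levels of a hydrogen-like atom are given by:
E_n = -13.6057 Z² / n² eV  (with Z = 7 for N⁶⁺)

For n = 12:
E_12 = -13.6057 × 7² / 12²
E_12 = -13.6057 × 49 / 144
E_12 = -4.6297 eV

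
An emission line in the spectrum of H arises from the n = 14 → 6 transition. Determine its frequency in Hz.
7.46e+13 Hz

First, find the transition energy:
E_14 = -13.6057 / 14² = -0.069417 eV
E_6 = -13.6057 / 6² = -0.377936 eV
|ΔE| = |E_6 - E_14| = 0.308519 eV

Convert to Joules: E = 0.308519 eV × (1.602177 × 10⁻¹⁹ J/eV) = 4.9430e-20 J

Using E = hf:
f = E/h = 4.9430e-20 J / (6.62607 × 10⁻³⁴ J·s)
f = 7.46e+13 Hz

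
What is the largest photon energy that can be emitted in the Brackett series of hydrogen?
0.8504 eV

The series limit corresponds to the transition from n = ∞ to n = 4.
This is the highest energy (shortest wavelength) transition in the Brackett series.

E_∞ = 0 eV
E_4 = -13.6057 / 4² = -0.8504 eV

Energy at series limit:
ΔE = E_∞ - E_4 = 0 - (-0.8504) = 0.8504 eV

This energy equals the ionization energy from the n = 4 state of hydrogen.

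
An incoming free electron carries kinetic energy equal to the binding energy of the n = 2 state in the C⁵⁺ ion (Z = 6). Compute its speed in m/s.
6.56308e+06 m/s (or 2.1892% of c)

The binding energy at n = 2 for C⁵⁺ is:
E_2 = -13.6057 × 6²/2² = -122.451300 eV
|E_2| = 122.451300 eV

Convert to Joules:
KE = 122.451300 eV × (1.602177 × 10⁻¹⁹ J/eV) = 1.9618866e-17 J

Using KE = ½mv²:
v = √(2·KE/m_e)
v = √(2 × 1.9618866e-17 J / 9.10938 × 10⁻³¹ kg)
v = 6.56308e+06 m/s

This is approximately 2.1892% the speed of light.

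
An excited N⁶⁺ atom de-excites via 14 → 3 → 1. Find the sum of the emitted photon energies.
663.277875 eV

The energy levels of N⁶⁺ are E_n = -13.6057 × 7² / n² eV.

First transition (14 → 3):
ΔE₁ = |E_3 - E_14|
ΔE₁ = |-74.075477777778 - (-3.401425000000)| = 70.674052778 eV

Second transition (3 → 1):
ΔE₂ = |E_1 - E_3|
ΔE₂ = |-666.679300000000 - (-74.075477777778)| = 592.603822222 eV

Total energy released:
E_total = ΔE₁ + ΔE₂ = 70.674052778 + 592.603822222 = 663.277875 eV

Note: This equals the direct transition 14 → 1: 663.277875 eV ✓
Energy is conserved regardless of the path taken.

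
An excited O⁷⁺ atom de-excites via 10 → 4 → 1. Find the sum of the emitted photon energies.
862.0572 eV

The energy levels of O⁷⁺ are E_n = -13.6057 × 8² / n² eV.

First transition (10 → 4):
ΔE₁ = |E_4 - E_10|
ΔE₁ = |-54.4228000000 - (-8.7076480000)| = 45.7151520 eV

Second transition (4 → 1):
ΔE₂ = |E_1 - E_4|
ΔE₂ = |-870.7648000000 - (-54.4228000000)| = 816.3420000 eV

Total energy released:
E_total = ΔE₁ + ΔE₂ = 45.7151520 + 816.3420000 = 862.0572 eV

Note: This equals the direct transition 10 → 1: 862.0572 eV ✓
Energy is conserved regardless of the path taken.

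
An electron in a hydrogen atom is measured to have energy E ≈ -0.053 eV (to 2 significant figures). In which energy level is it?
n = 16

The exact energy levels follow E_n = -13.6057 eV / n².

The measured value (-0.053 eV) is reported to only 2 significant figures, so we must test candidate n values and see which one matches to that precision.

Candidate energies:
  n = 14:  E = -13.6057/14² = -0.06942 eV
  n = 15:  E = -13.6057/15² = -0.06047 eV
  n = 16:  E = -13.6057/16² = -0.05315 eV  ← matches
  n = 17:  E = -13.6057/17² = -0.04708 eV
  n = 18:  E = -13.6057/18² = -0.04199 eV

Checking against the measurement of -0.053 eV (2 sig figs), only n = 16 agrees:
E_16 = -0.05315 eV, which rounds to -0.053 eV ✓

Therefore n = 16.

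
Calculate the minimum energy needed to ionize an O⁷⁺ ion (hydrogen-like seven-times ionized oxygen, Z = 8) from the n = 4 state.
54.42280 eV

The ionization energy is the energy needed to remove the electron completely (n → ∞).

For a hydrogen-like ion with Z = 8, E_n = -13.6057 Z² / n² eV.

At n = 4: E_4 = -13.6057 × 8² / 4² = -54.42280000 eV
At n = ∞: E_∞ = 0 eV

Ionization energy = E_∞ - E_4 = 0 - (-54.42280000) = 54.42280000 eV
Ionization energy ≈ 54.42280 eV

This is also called the binding energy of the electron in state n = 4.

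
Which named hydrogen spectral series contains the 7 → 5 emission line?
Pfund series

The spectral series in hydrogen are named based on the final (lower) energy level:
- Lyman series: n_final = 1 (ultraviolet)
- Balmer series: n_final = 2 (visible/near-UV)
- Paschen series: n_final = 3 (infrared)
- Brackett series: n_final = 4 (infrared)
- Pfund series: n_final = 5 (far infrared)

Since this transition ends at n = 5, it belongs to the Pfund series.

For reference, this 7 → 5 line has photon energy
ΔE = 13.6057 eV × (1/5² - 1/7²) = 0.26656065 eV,
corresponding to wavelength λ = hc/ΔE = 1239.84 eV·nm / 0.26656065 eV = 4651.25 nm in the far infrared region.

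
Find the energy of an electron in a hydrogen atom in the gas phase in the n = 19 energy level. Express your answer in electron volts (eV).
-0.037689 eV

The energy levels of a hydrogen-like atom are given by:
E_n = -13.6057 eV / n²

For n = 19:
E_19 = -13.6057 eV / 19²
E_19 = -13.6057 eV / 361
E_19 = -0.037689 eV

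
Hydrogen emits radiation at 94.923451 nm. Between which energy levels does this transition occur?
n = 5 → n = 1

First, find the photon energy from the wavelength (hc = 1239.84 eV·nm):
E = hc/λ = 1239.84 eV·nm / 94.923451 nm = 13.061472 eV

The energy levels of hydrogen satisfy E_n = -13.6057 / n² eV, so an emission n_i → n_f releases
ΔE = 13.6057 × (1/n_f² − 1/n_i²) eV.

Setting ΔE equal to the photon energy:
1/n_f² − 1/n_i² = 13.061472 / 13.6057 = 0.96000000

Since 1/n_i² must be positive, we need 1/n_f² > 0.96000000, i.e. n_f ≤ 1. For each allowed n_f, solve n_i = (1/n_f² − 0.96000000)^(−1/2) and check whether it is a whole number:
  n_f = 1: 1/n_i² = 1.00000000 − 0.96000000 = 0.04000000 → n_i = 5.000  → integer, n_i = 5 ✓

Only n_f = 1 gives an integer upper level, n_i = 5.

The transition is from n = 5 to n = 1 (emission).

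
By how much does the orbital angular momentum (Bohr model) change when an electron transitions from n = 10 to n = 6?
4.218e-34 J·s (or 4ℏ)

In the Bohr model, L_n = nℏ where ℏ = 1.05457e-34 J·s.

L_10 = 10ℏ = 1.05457e-33 J·s
L_6 = 6ℏ = 6.32742e-34 J·s

ΔL = L_10 - L_6 = (10 - 6)ℏ = 4ℏ
ΔL = 4 × 1.05457e-34 J·s = 4.218e-34 J·s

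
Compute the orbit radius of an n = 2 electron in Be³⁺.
0.0529 nm (or 0.5292 Å)

The Bohr radius formula is:
r_n = n² a₀ / Z

where a₀ = 0.0529177 nm is the Bohr radius.

For Be³⁺ (Z = 4) at n = 2:
r_2 = 2² × 0.0529177 nm / 4
r_2 = 4 × 0.0529177 nm / 4
r_2 = 0.21167 nm / 4
r_2 = 0.0529 nm

The electron orbits at approximately 0.0529 nm from the nucleus.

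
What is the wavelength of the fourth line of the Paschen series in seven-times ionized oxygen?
15.69797 nm

The lines of a series are numbered from the longest wavelength (smallest ΔE) outward; the fourth line is the transition from n = n_f + 4 to n_f.
The Paschen series has all transitions ending at n_f = 3.

For O⁷⁺ (Z = 8), the fourth line (δ-line) is the jump from n = 7 to n = 3:
E_7 = -13.6057 × 8² / 7² = -17.7707102 eV
E_3 = -13.6057 × 8² / 3² = -96.7516444 eV
ΔE = E_7 - E_3 = 78.9809342 eV

λ = hc/E = 1239.84 eV·nm / 78.9809342 eV
λ = 15.69797 nm

This is the δ-line of the Paschen series in O⁷⁺.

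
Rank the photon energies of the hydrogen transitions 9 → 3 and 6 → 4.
9 → 3

Calculate the energy for each transition:

Transition 9 → 3:
ΔE₁ = |E_3 - E_9| = |-13.6057/3² - (-13.6057/9²)|
ΔE₁ = |-1.511744444444 - (-0.167971604938)| = 1.343772840 eV

Transition 6 → 4:
ΔE₂ = |E_4 - E_6| = |-13.6057/4² - (-13.6057/6²)|
ΔE₂ = |-0.850356250000 - (-0.377936111111)| = 0.472420139 eV

Since 1.343772840 eV > 0.472420139 eV, the transition 9 → 3 emits the more energetic photon.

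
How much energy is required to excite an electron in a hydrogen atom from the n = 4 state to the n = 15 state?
0.79 eV

The energy levels of a hydrogen-like atom are E_n = -13.6057 eV / n².

Energy at n = 4: E_4 = -13.6057 / 4² = -0.85036 eV
Energy at n = 15: E_15 = -13.6057 / 15² = -0.06047 eV

The excitation energy is the difference:
ΔE = E_15 - E_4
ΔE = -0.06047 - (-0.85036)
ΔE = 0.79 eV

Since this is positive, energy must be absorbed (photon absorption).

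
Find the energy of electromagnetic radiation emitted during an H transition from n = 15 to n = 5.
0.48376 eV

The energy levels are E_n = -13.6057 eV / n².

Energy at n = 15: E_15 = -13.6057 / 15² = -0.06046978 eV
Energy at n = 5: E_5 = -13.6057 / 5² = -0.54422800 eV

For emission (electron falling to lower state), the photon energy is:
E_photon = E_15 - E_5 = |-0.06046978 - (-0.54422800)|
E_photon = 0.48376 eV

This energy is carried away by the emitted photon.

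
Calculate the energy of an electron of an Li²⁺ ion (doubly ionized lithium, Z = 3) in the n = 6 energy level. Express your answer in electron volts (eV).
-3.401 eV

The energy levels of a hydrogen-like atom are given by:
E_n = -13.6057 Z² / n² eV  (with Z = 3 for Li²⁺)

For n = 6:
E_6 = -13.6057 × 3² / 6²
E_6 = -13.6057 × 9 / 36
E_6 = -3.401 eV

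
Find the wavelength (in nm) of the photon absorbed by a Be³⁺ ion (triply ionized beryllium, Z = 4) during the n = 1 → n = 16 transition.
5.72 nm

First, find the transition energy using E_n = -13.6057 Z² / n² eV:
E_1 = -13.6057 × 4² / 1² = -217.6912 eV
E_16 = -13.6057 × 4² / 16² = -0.8504 eV

Photon energy: |ΔE| = |E_16 - E_1| = 216.8408 eV

Convert to wavelength using E = hc/λ with hc = 1239.84 eV·nm:
λ = hc/E = 1239.84 eV·nm / 216.8408 eV
λ = 5.72 nm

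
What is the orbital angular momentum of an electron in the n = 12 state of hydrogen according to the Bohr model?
1.26549e-33 J·s (or 12ℏ)

In the Bohr model, angular momentum is quantized:
L = nℏ

where ℏ = h/(2π) = 1.0545718e-34 J·s

For n = 12:
L = 12 × 1.0545718e-34 J·s
L = 1.26549e-33 J·s

This can also be written as L = 12ℏ.
The angular momentum is an integer multiple of the reduced Planck constant.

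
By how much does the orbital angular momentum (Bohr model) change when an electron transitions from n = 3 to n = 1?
2.1091e-34 J·s (or 2ℏ)

In the Bohr model, L_n = nℏ where ℏ = 1.054572e-34 J·s.

L_3 = 3ℏ = 3.163716e-34 J·s
L_1 = 1ℏ = 1.054572e-34 J·s

ΔL = L_3 - L_1 = (3 - 1)ℏ = 2ℏ
ΔL = 2 × 1.054572e-34 J·s = 2.1091e-34 J·s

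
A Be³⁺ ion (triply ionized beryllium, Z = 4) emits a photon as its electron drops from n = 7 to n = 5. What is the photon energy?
4.26497 eV

The energy levels are E_n = -13.6057 Z² eV / n².

Energy at n = 7: E_7 = -13.6057 × 4² / 7² = -4.44267755 eV
Energy at n = 5: E_5 = -13.6057 × 4² / 5² = -8.70764800 eV

For emission (electron falling to lower state), the photon energy is:
E_photon = E_7 - E_5 = |-4.44267755 - (-8.70764800)|
E_photon = 4.26497 eV

This energy is carried away by the emitted photon.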